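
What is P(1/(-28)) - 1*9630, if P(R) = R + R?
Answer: -134821/14 ≈ -9630.1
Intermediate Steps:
P(R) = 2*R
P(1/(-28)) - 1*9630 = 2/(-28) - 1*9630 = 2*(-1/28) - 9630 = -1/14 - 9630 = -134821/14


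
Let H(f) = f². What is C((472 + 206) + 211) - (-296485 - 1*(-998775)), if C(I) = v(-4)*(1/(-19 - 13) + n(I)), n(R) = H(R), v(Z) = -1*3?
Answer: -98344093/32 ≈ -3.0733e+6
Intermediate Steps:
v(Z) = -3
n(R) = R²
C(I) = 3/32 - 3*I² (C(I) = -3*(1/(-19 - 13) + I²) = -3*(1/(-32) + I²) = -3*(-1/32 + I²) = 3/32 - 3*I²)
C((472 + 206) + 211) - (-296485 - 1*(-998775)) = (3/32 - 3*((472 + 206) + 211)²) - (-296485 - 1*(-998775)) = (3/32 - 3*(678 + 211)²) - (-296485 + 998775) = (3/32 - 3*889²) - 1*702290 = (3/32 - 3*790321) - 702290 = (3/32 - 2370963) - 702290 = -75870813/32 - 702290 = -98344093/32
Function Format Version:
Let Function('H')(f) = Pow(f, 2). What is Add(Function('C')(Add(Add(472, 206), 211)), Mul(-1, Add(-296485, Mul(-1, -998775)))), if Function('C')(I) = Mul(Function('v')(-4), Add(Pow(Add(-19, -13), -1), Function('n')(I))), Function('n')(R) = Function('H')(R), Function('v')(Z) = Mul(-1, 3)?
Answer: Rational(-98344093, 32) ≈ -3.0733e+6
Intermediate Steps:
Function('v')(Z) = -3
Function('n')(R) = Pow(R, 2)
Function('C')(I) = Add(Rational(3, 32), Mul(-3, Pow(I, 2))) (Function('C')(I) = Mul(-3, Add(Pow(Add(-19, -13), -1), Pow(I, 2))) = Mul(-3, Add(Pow(-32, -1), Pow(I, 2))) = Mul(-3, Add(Rational(-1, 32), Pow(I, 2))) = Add(Rational(3, 32), Mul(-3, Pow(I, 2))))
Add(Function('C')(Add(Add(472, 206), 211)), Mul(-1, Add(-296485, Mul(-1, -998775)))) = Add(Add(Rational(3, 32), Mul(-3, Pow(Add(Add(472, 206), 211), 2))), Mul(-1, Add(-296485, Mul(-1, -998775)))) = Add(Add(Rational(3, 32), Mul(-3, Pow(Add(678, 211), 2))), Mul(-1, Add(-296485, 998775))) = Add(Add(Rational(3, 32), Mul(-3, Pow(889, 2))), Mul(-1, 702290)) = Add(Add(Rational(3, 32), Mul(-3, 790321)), -702290) = Add(Add(Rational(3, 32), -2370963), -702290) = Add(Rational(-75870813, 32), -702290) = Rational(-98344093, 32)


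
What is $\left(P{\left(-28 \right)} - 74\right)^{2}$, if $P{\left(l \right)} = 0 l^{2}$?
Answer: $5476$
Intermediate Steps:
$P{\left(l \right)} = 0$
$\left(P{\left(-28 \right)} - 74\right)^{2} = \left(0 - 74\right)^{2} = \left(-74\right)^{2} = 5476$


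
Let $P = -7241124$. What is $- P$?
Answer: $7241124$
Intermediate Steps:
$- P = \left(-1\right) \left(-7241124\right) = 7241124$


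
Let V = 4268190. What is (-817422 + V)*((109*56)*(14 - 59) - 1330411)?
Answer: -5538796659888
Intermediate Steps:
(-817422 + V)*((109*56)*(14 - 59) - 1330411) = (-817422 + 4268190)*((109*56)*(14 - 59) - 1330411) = 3450768*(6104*(-45) - 1330411) = 3450768*(-274680 - 1330411) = 3450768*(-1605091) = -5538796659888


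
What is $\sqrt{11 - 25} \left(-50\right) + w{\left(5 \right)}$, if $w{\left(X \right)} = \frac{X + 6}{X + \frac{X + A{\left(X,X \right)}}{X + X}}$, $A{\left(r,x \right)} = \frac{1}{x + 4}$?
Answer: $\frac{495}{248} - 50 i \sqrt{14} \approx 1.996 - 187.08 i$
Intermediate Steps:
$A{\left(r,x \right)} = \frac{1}{4 + x}$
$w{\left(X \right)} = \frac{6 + X}{X + \frac{X + \frac{1}{4 + X}}{2 X}}$ ($w{\left(X \right)} = \frac{X + 6}{X + \frac{X + \frac{1}{4 + X}}{X + X}} = \frac{6 + X}{X + \frac{X + \frac{1}{4 + X}}{2 X}}$)
$\sqrt{11 - 25} \left(-50\right) + w{\left(5 \right)} = \sqrt{11 - 25} \left(-50\right) + 2 \cdot 5 \frac{1}{1 + 5 \left(1 + 2 \cdot 5\right) \left(4 + 5\right)} \left(4 + 5\right) \left(6 + 5\right) = \sqrt{-14} \left(-50\right) + 2 \cdot 5 \frac{1}{1 + 5 \left(1 + 10\right) 9} \cdot 9 \cdot 11 = i \sqrt{14} \left(-50\right) + 2 \cdot 5 \frac{1}{1 + 5 \cdot 11 \cdot 9} \cdot 9 \cdot 11 = - 50 i \sqrt{14} + 2 \cdot 5 \frac{1}{1 + 495} \cdot 9 \cdot 11 = - 50 i \sqrt{14} + 2 \cdot 5 \cdot \frac{1}{496} \cdot 9 \cdot 11 = - 50 i \sqrt{14} + \frac{495}{248} = \frac{495}{248} - 50 i \sqrt{14}$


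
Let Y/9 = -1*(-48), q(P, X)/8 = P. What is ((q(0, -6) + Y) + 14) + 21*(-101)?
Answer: -1675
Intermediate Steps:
q(P, X) = 8*P
Y = 432 (Y = 9*(-1*(-48)) = 9*48 = 432)
((q(0, -6) + Y) + 14) + 21*(-101) = ((8*0 + 432) + 14) + 21*(-101) = ((0 + 432) + 14) - 2121 = (432 + 14) - 2121 = 446 - 2121 = -1675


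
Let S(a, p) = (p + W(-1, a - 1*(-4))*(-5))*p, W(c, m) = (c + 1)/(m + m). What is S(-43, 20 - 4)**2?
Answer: 65536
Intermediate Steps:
W(c, m) = (1 + c)/(2*m) (W(c, m) = (1 + c)/((2*m)) = (1 + c)*(1/(2*m)) = (1 + c)/(2*m))
S(a, p) = p**2 (S(a, p) = (p + ((1 - 1)/(2*(a - 1*(-4))))*(-5))*p = (p + ((1/2)*0/(a + 4))*(-5))*p = (p + ((1/2)*0/(4 + a))*(-5))*p = (p + 0*(-5))*p = (p + 0)*p = p*p = p**2)
S(-43, 20 - 4)**2 = ((20 - 4)**2)**2 = (16**2)**2 = 256**2 = 65536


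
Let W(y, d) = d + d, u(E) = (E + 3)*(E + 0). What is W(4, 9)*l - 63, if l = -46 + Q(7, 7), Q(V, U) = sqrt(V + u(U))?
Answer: -891 + 18*sqrt(77) ≈ -733.05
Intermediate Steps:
u(E) = E*(3 + E) (u(E) = (3 + E)*E = E*(3 + E))
Q(V, U) = sqrt(V + U*(3 + U))
W(y, d) = 2*d
l = -46 + sqrt(77) (l = -46 + sqrt(7 + 7*(3 + 7)) = -46 + sqrt(7 + 7*10) = -46 + sqrt(7 + 70) = -46 + sqrt(77) ≈ -37.225)
W(4, 9)*l - 63 = (2*9)*(-46 + sqrt(77)) - 63 = 18*(-46 + sqrt(77)) - 63 = (-828 + 18*sqrt(77)) - 63 = -891 + 18*sqrt(77)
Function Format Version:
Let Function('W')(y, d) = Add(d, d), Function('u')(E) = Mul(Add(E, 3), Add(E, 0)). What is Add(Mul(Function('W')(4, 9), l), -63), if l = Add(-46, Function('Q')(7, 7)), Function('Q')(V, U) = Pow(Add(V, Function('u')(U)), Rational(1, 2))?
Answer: Add(-891, Mul(18, Pow(77, Rational(1, 2)))) ≈ -733.05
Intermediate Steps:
Function('u')(E) = Mul(E, Add(3, E)) (Function('u')(E) = Mul(Add(3, E), E) = Mul(E, Add(3, E)))
Function('Q')(V, U) = Pow(Add(V, Mul(U, Add(3, U))), Rational(1, 2))
Function('W')(y, d) = Mul(2, d)
l = Add(-46, Pow(77, Rational(1, 2))) (l = Add(-46, Pow(Add(7, Mul(7, Add(3, 7))), Rational(1, 2))) = Add(-46, Pow(Add(7, Mul(7, 10)), Rational(1, 2))) = Add(-46, Pow(Add(7, 70), Rational(1, 2))) = Add(-46, Pow(77, Rational(1, 2))) ≈ -37.225)
Add(Mul(Function('W')(4, 9), l), -63) = Add(Mul(Mul(2, 9), Add(-46, Pow(77, Rational(1, 2)))), -63) = Add(Mul(18, Add(-46, Pow(77, Rational(1, 2)))), -63) = Add(Add(-828, Mul(18, Pow(77, Rational(1, 2)))), -63) = Add(-891, Mul(18, Pow(77, Rational(1, 2))))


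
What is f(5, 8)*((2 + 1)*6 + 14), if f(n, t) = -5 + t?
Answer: 96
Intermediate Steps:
f(5, 8)*((2 + 1)*6 + 14) = (-5 + 8)*((2 + 1)*6 + 14) = 3*(3*6 + 14) = 3*(18 + 14) = 3*32 = 96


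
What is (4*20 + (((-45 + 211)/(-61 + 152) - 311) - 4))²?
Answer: 450245961/8281 ≈ 54371.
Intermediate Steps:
(4*20 + (((-45 + 211)/(-61 + 152) - 311) - 4))² = (80 + ((166/91 - 311) - 4))² = (80 + (-28135/91 - 4))² = (80 - 28499/91)² = (-21219/91)² = 450245961/8281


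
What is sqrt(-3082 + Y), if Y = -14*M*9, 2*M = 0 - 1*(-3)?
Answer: I*sqrt(3271) ≈ 57.193*I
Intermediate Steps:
M = 3/2 (M = (0 - 1*(-3))/2 = (0 + 3)/2 = (1/2)*3 = 3/2 ≈ 1.5000)
Y = -189 (Y = -14*3/2*9 = -21*9 = -189)
sqrt(-3082 + Y) = sqrt(-3082 - 189) = sqrt(-3271) = I*sqrt(3271)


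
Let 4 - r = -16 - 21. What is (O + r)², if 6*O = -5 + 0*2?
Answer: 58081/36 ≈ 1613.4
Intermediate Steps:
r = 41 (r = 4 - (-16 - 21) = 4 - 1*(-37) = 4 + 37 = 41)
O = -⅚ (O = (-5 + 0*2)/6 = (-5 + 0)/6 = (⅙)*(-5) = -⅚ ≈ -0.83333)
(O + r)² = (-⅚ + 41)² = (241/6)² = 58081/36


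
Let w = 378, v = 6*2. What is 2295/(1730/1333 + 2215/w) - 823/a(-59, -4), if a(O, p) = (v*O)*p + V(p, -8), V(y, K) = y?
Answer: 653461017787/2039856196 ≈ 320.35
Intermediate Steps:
v = 12
a(O, p) = p + 12*O*p (a(O, p) = (12*O)*p + p = 12*O*p + p = p + 12*O*p)
2295/(1730/1333 + 2215/w) - 823/a(-59, -4) = 2295/(1730/1333 + 2215/378) - 823*(-1/(4*(1 + 12*(-59)))) = 2295/(1730*(1/1333) + 2215*(1/378)) - 823*(-1/(4*(1 - 708))) = 2295/(1730/1333 + 2215/378) - 823/((-4*(-707))) = 2295/(3606535/503874) - 823/2828 = 2295*(503874/3606535) - 823*1/2828 = 231278166/721307 - 823/2828 = 653461017787/2039856196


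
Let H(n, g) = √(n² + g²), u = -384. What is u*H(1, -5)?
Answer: -384*√26 ≈ -1958.0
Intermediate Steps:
H(n, g) = √(g² + n²)
u*H(1, -5) = -384*√((-5)² + 1²) = -384*√(25 + 1) = -384*√26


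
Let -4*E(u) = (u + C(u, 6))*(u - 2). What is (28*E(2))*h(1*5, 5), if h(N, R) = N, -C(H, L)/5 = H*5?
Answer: 0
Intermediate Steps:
C(H, L) = -25*H (C(H, L) = -5*H*5 = -25*H)
E(u) = 6*u*(-2 + u) (E(u) = -(u - 25*u)*(u - 2)/4 = -(-24*u)*(-2 + u)/4 = -(-6)*u*(-2 + u) = 6*u*(-2 + u))
(28*E(2))*h(1*5, 5) = (28*(6*2*(-2 + 2)))*(1*5) = (28*(6*2*0))*5 = (28*0)*5 = 0*5 = 0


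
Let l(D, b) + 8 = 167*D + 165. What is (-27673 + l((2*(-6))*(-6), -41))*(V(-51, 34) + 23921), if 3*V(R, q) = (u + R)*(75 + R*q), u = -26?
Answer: -1030248984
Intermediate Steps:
V(R, q) = (-26 + R)*(75 + R*q)/3 (V(R, q) = ((-26 + R)*(75 + R*q))/3 = (-26 + R)*(75 + R*q)/3)
l(D, b) = 157 + 167*D (l(D, b) = -8 + (167*D + 165) = -8 + (165 + 167*D) = 157 + 167*D)
(-27673 + l((2*(-6))*(-6), -41))*(V(-51, 34) + 23921) = (-27673 + (157 + 167*((2*(-6))*(-6))))*((-650 + 25*(-51) - 26/3*(-51)*34 + (⅓)*34*(-51)²) + 23921) = (-27673 + (157 + 167*(-12*(-6))))*((-650 - 1275 + 15028 + (⅓)*34*2601) + 23921) = (-27673 + (157 + 167*72))*((-650 - 1275 + 15028 + 29478) + 23921) = (-27673 + (157 + 12024))*(42581 + 23921) = (-27673 + 12181)*66502 = -15492*66502 = -1030248984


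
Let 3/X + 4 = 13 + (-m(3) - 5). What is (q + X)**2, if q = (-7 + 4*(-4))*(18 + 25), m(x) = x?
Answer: 972196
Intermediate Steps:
X = 3 (X = 3/(-4 + (13 + (-1*3 - 5))) = 3/(-4 + (13 + (-3 - 5))) = 3/(-4 + (13 - 8)) = 3/(-4 + 5) = 3/1 = 3*1 = 3)
q = -989 (q = (-7 - 16)*43 = -23*43 = -989)
(q + X)**2 = (-989 + 3)**2 = (-986)**2 = 972196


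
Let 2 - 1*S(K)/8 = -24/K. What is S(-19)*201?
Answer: 22512/19 ≈ 1184.8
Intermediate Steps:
S(K) = 16 + 192/K (S(K) = 16 - (-192)/K = 16 + 192/K)
S(-19)*201 = (16 + 192/(-19))*201 = (16 + 192*(-1/19))*201 = (16 - 192/19)*201 = (112/19)*201 = 22512/19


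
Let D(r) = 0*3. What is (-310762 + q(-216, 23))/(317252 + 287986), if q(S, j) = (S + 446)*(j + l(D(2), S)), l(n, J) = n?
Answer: -50912/100873 ≈ -0.50471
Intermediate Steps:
D(r) = 0
q(S, j) = j*(446 + S) (q(S, j) = (S + 446)*(j + 0) = (446 + S)*j = j*(446 + S))
(-310762 + q(-216, 23))/(317252 + 287986) = (-310762 + 23*(446 - 216))/(317252 + 287986) = (-310762 + 23*230)/605238 = (-310762 + 5290)*(1/605238) = -305472*1/605238 = -50912/100873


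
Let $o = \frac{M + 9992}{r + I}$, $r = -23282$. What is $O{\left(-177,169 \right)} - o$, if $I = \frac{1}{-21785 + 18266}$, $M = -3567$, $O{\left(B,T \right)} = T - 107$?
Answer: $\frac{5102229833}{81929359} \approx 62.276$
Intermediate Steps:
$O{\left(B,T \right)} = -107 + T$ ($O{\left(B,T \right)} = T - 107 = -107 + T$)
$I = - \frac{1}{3519}$ ($I = \frac{1}{-3519} = - \frac{1}{3519} \approx -0.00028417$)
$o = - \frac{22609575}{81929359}$ ($o = \frac{-3567 + 9992}{-23282 - \frac{1}{3519}} = \frac{6425}{- \frac{81929359}{3519}} = 6425 \left(- \frac{3519}{81929359}\right) = - \frac{22609575}{81929359} \approx -0.27596$)
$O{\left(-177,169 \right)} - o = \left(-107 + 169\right) - - \frac{22609575}{81929359} = 62 + \frac{22609575}{81929359} = \frac{5102229833}{81929359}$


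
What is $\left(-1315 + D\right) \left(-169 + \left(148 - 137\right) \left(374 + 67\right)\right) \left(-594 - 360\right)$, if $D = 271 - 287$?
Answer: $5945081868$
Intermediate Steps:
$D = -16$ ($D = 271 - 287 = -16$)
$\left(-1315 + D\right) \left(-169 + \left(148 - 137\right) \left(374 + 67\right)\right) \left(-594 - 360\right) = \left(-1315 - 16\right) \left(-169 + \left(148 - 137\right) \left(374 + 67\right)\right) \left(-594 - 360\right) = - 1331 \left(-169 + 11 \cdot 441\right) \left(-954\right) = - 1331 \left(-169 + 4851\right) \left(-954\right) = - 1331 \cdot 4682 \left(-954\right) = \left(-1331\right) \left(-4466628\right) = 5945081868$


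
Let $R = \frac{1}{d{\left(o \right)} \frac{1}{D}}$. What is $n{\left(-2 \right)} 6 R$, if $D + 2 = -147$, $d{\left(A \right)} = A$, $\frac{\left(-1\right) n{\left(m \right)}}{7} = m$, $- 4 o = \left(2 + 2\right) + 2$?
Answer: $8344$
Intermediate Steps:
$o = - \frac{3}{2}$ ($o = - \frac{\left(2 + 2\right) + 2}{4} = - \frac{4 + 2}{4} = \left(- \frac{1}{4}\right) 6 = - \frac{3}{2} \approx -1.5$)
$n{\left(m \right)} = - 7 m$
$D = -149$ ($D = -2 - 147 = -149$)
$R = \frac{298}{3}$ ($R = \frac{1}{\left(- \frac{3}{2}\right) \frac{1}{-149}} = \frac{1}{\left(- \frac{3}{2}\right) \left(- \frac{1}{149}\right)} = \frac{1}{\frac{3}{298}} = \frac{298}{3} \approx 99.333$)
$n{\left(-2 \right)} 6 R = \left(-7\right) \left(-2\right) 6 \cdot \frac{298}{3} = 14 \cdot 6 \cdot \frac{298}{3} = 84 \cdot \frac{298}{3} = 8344$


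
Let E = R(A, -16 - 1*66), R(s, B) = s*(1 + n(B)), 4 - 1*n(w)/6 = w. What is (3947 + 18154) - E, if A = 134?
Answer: -47177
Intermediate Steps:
n(w) = 24 - 6*w
R(s, B) = s*(25 - 6*B) (R(s, B) = s*(1 + (24 - 6*B)) = s*(25 - 6*B))
E = 69278 (E = 134*(25 - 6*(-16 - 1*66)) = 134*(25 - 6*(-16 - 66)) = 134*(25 - 6*(-82)) = 134*(25 + 492) = 134*517 = 69278)
(3947 + 18154) - E = (3947 + 18154) - 1*69278 = 22101 - 69278 = -47177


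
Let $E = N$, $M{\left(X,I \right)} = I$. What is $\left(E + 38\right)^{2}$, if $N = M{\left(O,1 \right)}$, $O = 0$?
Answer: $1521$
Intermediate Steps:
$N = 1$
$E = 1$
$\left(E + 38\right)^{2} = \left(1 + 38\right)^{2} = 39^{2} = 1521$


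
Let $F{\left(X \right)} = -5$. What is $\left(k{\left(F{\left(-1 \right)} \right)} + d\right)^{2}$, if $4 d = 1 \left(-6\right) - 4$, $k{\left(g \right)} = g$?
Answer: $\frac{225}{4} \approx 56.25$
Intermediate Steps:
$d = - \frac{5}{2}$ ($d = \frac{1 \left(-6\right) - 4}{4} = \frac{-6 - 4}{4} = \frac{1}{4} \left(-10\right) = - \frac{5}{2} \approx -2.5$)
$\left(k{\left(F{\left(-1 \right)} \right)} + d\right)^{2} = \left(-5 - \frac{5}{2}\right)^{2} = \left(- \frac{15}{2}\right)^{2} = \frac{225}{4}$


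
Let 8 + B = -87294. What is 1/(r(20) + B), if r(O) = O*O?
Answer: -1/86902 ≈ -1.1507e-5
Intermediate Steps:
B = -87302 (B = -8 - 87294 = -87302)
r(O) = O**2
1/(r(20) + B) = 1/(20**2 - 87302) = 1/(400 - 87302) = 1/(-86902) = -1/86902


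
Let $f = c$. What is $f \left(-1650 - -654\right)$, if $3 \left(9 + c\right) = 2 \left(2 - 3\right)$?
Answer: $9628$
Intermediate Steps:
$c = - \frac{29}{3}$ ($c = -9 + \frac{2 \left(2 - 3\right)}{3} = -9 + \frac{2 \left(-1\right)}{3} = -9 + \frac{1}{3} \left(-2\right) = -9 - \frac{2}{3} = - \frac{29}{3} \approx -9.6667$)
$f = - \frac{29}{3} \approx -9.6667$
$f \left(-1650 - -654\right) = - \frac{29 \left(-1650 - -654\right)}{3} = - \frac{29 \left(-1650 + 654\right)}{3} = \left(- \frac{29}{3}\right) \left(-996\right) = 9628$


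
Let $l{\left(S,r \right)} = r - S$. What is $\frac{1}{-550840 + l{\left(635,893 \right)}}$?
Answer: $- \frac{1}{550582} \approx -1.8163 \cdot 10^{-6}$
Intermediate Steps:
$\frac{1}{-550840 + l{\left(635,893 \right)}} = \frac{1}{-550840 + \left(893 - 635\right)} = \frac{1}{-550840 + 258} = \frac{1}{-550582} = - \frac{1}{550582}$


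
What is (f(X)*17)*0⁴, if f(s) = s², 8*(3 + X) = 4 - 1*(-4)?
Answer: 0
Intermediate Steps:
X = -2 (X = -3 + (4 - 1*(-4))/8 = -3 + (4 + 4)/8 = -3 + (⅛)*8 = -3 + 1 = -2)
(f(X)*17)*0⁴ = ((-2)²*17)*0⁴ = (4*17)*0 = 68*0 = 0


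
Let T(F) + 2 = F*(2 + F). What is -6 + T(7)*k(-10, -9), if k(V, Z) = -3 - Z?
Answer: 360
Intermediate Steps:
T(F) = -2 + F*(2 + F)
-6 + T(7)*k(-10, -9) = -6 + (-2 + 7² + 2*7)*(-3 - 1*(-9)) = -6 + (-2 + 49 + 14)*(-3 + 9) = -6 + 61*6 = -6 + 366 = 360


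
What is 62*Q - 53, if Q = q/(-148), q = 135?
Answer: -8107/74 ≈ -109.55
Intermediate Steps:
Q = -135/148 (Q = 135/(-148) = 135*(-1/148) = -135/148 ≈ -0.91216)
62*Q - 53 = 62*(-135/148) - 53 = -4185/74 - 53 = -8107/74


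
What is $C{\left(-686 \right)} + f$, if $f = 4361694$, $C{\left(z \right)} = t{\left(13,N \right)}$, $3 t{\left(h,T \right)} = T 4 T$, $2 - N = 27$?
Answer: $\frac{13087582}{3} \approx 4.3625 \cdot 10^{6}$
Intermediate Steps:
$N = -25$ ($N = 2 - 27 = -25$)
$t{\left(h,T \right)} = \frac{4 T^{2}}{3}$ ($t{\left(h,T \right)} = \frac{T 4 T}{3} = \frac{4 T T}{3} = \frac{4 T^{2}}{3}$)
$C{\left(z \right)} = \frac{2500}{3}$ ($C{\left(z \right)} = \frac{4 \left(-25\right)^{2}}{3} = \frac{4}{3} \cdot 625 = \frac{2500}{3}$)
$C{\left(-686 \right)} + f = \frac{2500}{3} + 4361694 = \frac{13087582}{3}$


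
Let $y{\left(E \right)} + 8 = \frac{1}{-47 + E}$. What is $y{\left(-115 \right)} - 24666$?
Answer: $- \frac{3997189}{162} \approx -24674.0$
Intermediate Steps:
$y{\left(E \right)} = -8 + \frac{1}{-47 + E}$
$y{\left(-115 \right)} - 24666 = \frac{377 - -920}{-47 - 115} - 24666 = \frac{377 + 920}{-162} - 24666 = \left(- \frac{1}{162}\right) 1297 - 24666 = - \frac{1297}{162} - 24666 = - \frac{3997189}{162}$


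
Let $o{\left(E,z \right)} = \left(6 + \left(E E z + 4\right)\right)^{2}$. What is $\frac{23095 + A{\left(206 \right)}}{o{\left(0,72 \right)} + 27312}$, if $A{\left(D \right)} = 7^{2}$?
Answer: $\frac{526}{623} \approx 0.8443$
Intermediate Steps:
$A{\left(D \right)} = 49$
$o{\left(E,z \right)} = \left(10 + z E^{2}\right)^{2}$ ($o{\left(E,z \right)} = \left(6 + \left(E^{2} z + 4\right)\right)^{2} = \left(6 + \left(z E^{2} + 4\right)\right)^{2} = \left(6 + \left(4 + z E^{2}\right)\right)^{2} = \left(10 + z E^{2}\right)^{2}$)
$\frac{23095 + A{\left(206 \right)}}{o{\left(0,72 \right)} + 27312} = \frac{23095 + 49}{\left(10 + 72 \cdot 0^{2}\right)^{2} + 27312} = \frac{23144}{\left(10 + 72 \cdot 0\right)^{2} + 27312} = \frac{23144}{\left(10 + 0\right)^{2} + 27312} = \frac{23144}{10^{2} + 27312} = \frac{23144}{100 + 27312} = \frac{23144}{27412} = 23144 \cdot \frac{1}{27412} = \frac{526}{623}$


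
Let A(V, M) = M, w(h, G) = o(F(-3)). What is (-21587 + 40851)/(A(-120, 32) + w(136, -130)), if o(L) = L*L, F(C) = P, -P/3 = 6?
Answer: 4816/89 ≈ 54.112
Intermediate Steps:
P = -18 (P = -3*6 = -18)
F(C) = -18
o(L) = L**2
w(h, G) = 324 (w(h, G) = (-18)**2 = 324)
(-21587 + 40851)/(A(-120, 32) + w(136, -130)) = (-21587 + 40851)/(32 + 324) = 19264/356 = 19264*(1/356) = 4816/89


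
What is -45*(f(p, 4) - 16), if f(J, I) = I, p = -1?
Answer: 540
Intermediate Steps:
-45*(f(p, 4) - 16) = -45*(4 - 16) = -45*(-12) = 540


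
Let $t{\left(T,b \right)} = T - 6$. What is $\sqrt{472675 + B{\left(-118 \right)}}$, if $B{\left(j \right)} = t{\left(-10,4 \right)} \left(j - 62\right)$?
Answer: $\sqrt{475555} \approx 689.6$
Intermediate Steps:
$t{\left(T,b \right)} = -6 + T$ ($t{\left(T,b \right)} = T - 6 = -6 + T$)
$B{\left(j \right)} = 992 - 16 j$ ($B{\left(j \right)} = \left(-6 - 10\right) \left(j - 62\right) = - 16 \left(-62 + j\right) = 992 - 16 j$)
$\sqrt{472675 + B{\left(-118 \right)}} = \sqrt{472675 + \left(992 - -1888\right)} = \sqrt{472675 + \left(992 + 1888\right)} = \sqrt{472675 + 2880} = \sqrt{475555}$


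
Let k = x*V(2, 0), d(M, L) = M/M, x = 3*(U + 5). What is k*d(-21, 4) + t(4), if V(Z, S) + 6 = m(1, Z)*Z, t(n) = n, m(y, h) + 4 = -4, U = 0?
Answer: -326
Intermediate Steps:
m(y, h) = -8 (m(y, h) = -4 - 4 = -8)
V(Z, S) = -6 - 8*Z
x = 15 (x = 3*(0 + 5) = 3*5 = 15)
d(M, L) = 1
k = -330 (k = 15*(-6 - 8*2) = 15*(-6 - 16) = 15*(-22) = -330)
k*d(-21, 4) + t(4) = -330*1 + 4 = -330 + 4 = -326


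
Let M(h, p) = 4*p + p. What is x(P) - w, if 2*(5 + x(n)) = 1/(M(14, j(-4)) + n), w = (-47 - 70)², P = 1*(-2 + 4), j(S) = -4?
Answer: -492985/36 ≈ -13694.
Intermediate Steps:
P = 2 (P = 1*2 = 2)
M(h, p) = 5*p
w = 13689 (w = (-117)² = 13689)
x(n) = -5 + 1/(2*(-20 + n)) (x(n) = -5 + 1/(2*(5*(-4) + n)) = -5 + 1/(2*(-20 + n)))
x(P) - w = (201 - 10*2)/(2*(-20 + 2)) - 1*13689 = (½)*(201 - 20)/(-18) - 13689 = (½)*(-1/18)*181 - 13689 = -181/36 - 13689 = -492985/36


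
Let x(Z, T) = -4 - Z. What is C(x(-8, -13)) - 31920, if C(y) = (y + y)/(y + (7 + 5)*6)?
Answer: -606478/19 ≈ -31920.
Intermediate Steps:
C(y) = 2*y/(72 + y) (C(y) = (2*y)/(y + 12*6) = (2*y)/(y + 72) = (2*y)/(72 + y) = 2*y/(72 + y))
C(x(-8, -13)) - 31920 = 2*(-4 - 1*(-8))/(72 + (-4 - 1*(-8))) - 31920 = 2*(-4 + 8)/(72 + (-4 + 8)) - 31920 = 2*4/(72 + 4) - 31920 = 2*4/76 - 31920 = 2*4*(1/76) - 31920 = 2/19 - 31920 = -606478/19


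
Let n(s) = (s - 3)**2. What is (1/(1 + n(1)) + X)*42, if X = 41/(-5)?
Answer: -336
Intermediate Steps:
n(s) = (-3 + s)**2
X = -41/5 (X = 41*(-1/5) = -41/5 ≈ -8.2000)
(1/(1 + n(1)) + X)*42 = (1/(1 + (-3 + 1)**2) - 41/5)*42 = (1/(1 + (-2)**2) - 41/5)*42 = (1/(1 + 4) - 41/5)*42 = (1/5 - 41/5)*42 = -8*42 = -336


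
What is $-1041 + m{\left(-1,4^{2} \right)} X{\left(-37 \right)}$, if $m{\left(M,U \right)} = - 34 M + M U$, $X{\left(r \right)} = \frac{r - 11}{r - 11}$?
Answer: $-1023$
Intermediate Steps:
$X{\left(r \right)} = 1$ ($X{\left(r \right)} = \frac{-11 + r}{-11 + r} = 1$)
$-1041 + m{\left(-1,4^{2} \right)} X{\left(-37 \right)} = -1041 + - (-34 + 4^{2}) 1 = -1041 + - (-34 + 16) 1 = -1041 + \left(-1\right) \left(-18\right) 1 = -1041 + 18 \cdot 1 = -1041 + 18 = -1023$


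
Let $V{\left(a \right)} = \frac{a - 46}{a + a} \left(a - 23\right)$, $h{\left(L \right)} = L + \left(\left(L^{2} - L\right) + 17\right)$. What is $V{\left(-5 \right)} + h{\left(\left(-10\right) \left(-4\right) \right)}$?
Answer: $\frac{7371}{5} \approx 1474.2$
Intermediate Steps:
$h{\left(L \right)} = 17 + L^{2}$ ($h{\left(L \right)} = L + \left(17 + L^{2} - L\right) = 17 + L^{2}$)
$V{\left(a \right)} = \frac{\left(-46 + a\right) \left(-23 + a\right)}{2 a}$ ($V{\left(a \right)} = \frac{-46 + a}{2 a} \left(-23 + a\right) = \frac{\left(-46 + a\right) \left(-23 + a\right)}{2 a}$)
$V{\left(-5 \right)} + h{\left(\left(-10\right) \left(-4\right) \right)} = \frac{1058 - 5 \left(-69 - 5\right)}{2 \left(-5\right)} + \left(17 + \left(\left(-10\right) \left(-4\right)\right)^{2}\right) = \frac{1}{2} \left(- \frac{1}{5}\right) \left(1058 - -370\right) + \left(17 + 40^{2}\right) = \frac{1}{2} \left(- \frac{1}{5}\right) \left(1058 + 370\right) + \left(17 + 1600\right) = \frac{1}{2} \left(- \frac{1}{5}\right) 1428 + 1617 = - \frac{714}{5} + 1617 = \frac{7371}{5}$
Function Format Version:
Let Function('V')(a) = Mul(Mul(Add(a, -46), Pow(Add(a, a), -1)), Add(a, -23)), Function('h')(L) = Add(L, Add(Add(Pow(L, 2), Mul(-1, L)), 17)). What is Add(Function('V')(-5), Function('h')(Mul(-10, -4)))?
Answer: Rational(7371, 5) ≈ 1474.2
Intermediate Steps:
Function('h')(L) = Add(17, Pow(L, 2)) (Function('h')(L) = Add(L, Add(17, Pow(L, 2), Mul(-1, L))) = Add(17, Pow(L, 2)))
Function('V')(a) = Mul(Rational(1, 2), Pow(a, -1), Add(-46, a), Add(-23, a)) (Function('V')(a) = Mul(Mul(Add(-46, a), Pow(Mul(2, a), -1)), Add(-23, a)) = Mul(Mul(Add(-46, a), Mul(Rational(1, 2), Pow(a, -1))), Add(-23, a)) = Mul(Mul(Rational(1, 2), Pow(a, -1), Add(-46, a)), Add(-23, a)) = Mul(Rational(1, 2), Pow(a, -1), Add(-46, a), Add(-23, a)))
Add(Function('V')(-5), Function('h')(Mul(-10, -4))) = Add(Mul(Rational(1, 2), Pow(-5, -1), Add(1058, Mul(-5, Add(-69, -5)))), Add(17, Pow(Mul(-10, -4), 2))) = Add(Mul(Rational(1, 2), Rational(-1, 5), Add(1058, Mul(-5, -74))), Add(17, Pow(40, 2))) = Add(Mul(Rational(1, 2), Rational(-1, 5), Add(1058, 370)), Add(17, 1600)) = Add(Mul(Rational(1, 2), Rational(-1, 5), 1428), 1617) = Add(Rational(-714, 5), 1617) = Rational(7371, 5)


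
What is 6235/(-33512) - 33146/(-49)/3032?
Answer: 23058409/622351352 ≈ 0.037050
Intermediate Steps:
6235/(-33512) - 33146/(-49)/3032 = 6235*(-1/33512) - 33146*(-1/49)*(1/3032) = -6235/33512 + (33146/49)*(1/3032) = -6235/33512 + 16573/74284 = 23058409/622351352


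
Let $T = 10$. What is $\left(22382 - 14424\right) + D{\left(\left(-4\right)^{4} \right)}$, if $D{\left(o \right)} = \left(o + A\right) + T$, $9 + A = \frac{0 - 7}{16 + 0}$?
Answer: $\frac{131433}{16} \approx 8214.6$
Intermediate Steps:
$A = - \frac{151}{16}$ ($A = -9 + \frac{0 - 7}{16 + 0} = -9 - \frac{7}{16} = - \frac{151}{16} \approx -9.4375$)
$D{\left(o \right)} = \frac{9}{16} + o$ ($D{\left(o \right)} = \left(o - \frac{151}{16}\right) + 10 = \left(- \frac{151}{16} + o\right) + 10 = \frac{9}{16} + o$)
$\left(22382 - 14424\right) + D{\left(\left(-4\right)^{4} \right)} = \left(22382 - 14424\right) + \left(\frac{9}{16} + \left(-4\right)^{4}\right) = 7958 + \left(\frac{9}{16} + 256\right) = 7958 + \frac{4105}{16} = \frac{131433}{16}$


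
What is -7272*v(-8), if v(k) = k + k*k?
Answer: -407232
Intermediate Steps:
v(k) = k + k**2
-7272*v(-8) = -(-58176)*(1 - 8) = -(-58176)*(-7) = -7272*56 = -407232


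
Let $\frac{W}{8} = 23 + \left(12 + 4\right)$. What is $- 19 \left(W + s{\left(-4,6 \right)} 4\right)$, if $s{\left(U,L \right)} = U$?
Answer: $-5624$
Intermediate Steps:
$W = 312$ ($W = 8 \left(23 + \left(12 + 4\right)\right) = 8 \left(23 + 16\right) = 8 \cdot 39 = 312$)
$- 19 \left(W + s{\left(-4,6 \right)} 4\right) = - 19 \left(312 - 16\right) = \left(-19\right) 296 = -5624$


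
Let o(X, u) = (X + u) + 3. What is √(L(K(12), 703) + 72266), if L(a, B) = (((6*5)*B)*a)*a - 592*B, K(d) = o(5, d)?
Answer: √8092090 ≈ 2844.7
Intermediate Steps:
o(X, u) = 3 + X + u
K(d) = 8 + d (K(d) = 3 + 5 + d = 8 + d)
L(a, B) = -592*B + 30*B*a² (L(a, B) = ((30*B)*a)*a - 592*B = (30*B*a)*a - 592*B = 30*B*a² - 592*B = -592*B + 30*B*a²)
√(L(K(12), 703) + 72266) = √(2*703*(-296 + 15*(8 + 12)²) + 72266) = √(2*703*(-296 + 15*20²) + 72266) = √(2*703*(-296 + 15*400) + 72266) = √(2*703*(-296 + 6000) + 72266) = √(2*703*5704 + 72266) = √(8019824 + 72266) = √8092090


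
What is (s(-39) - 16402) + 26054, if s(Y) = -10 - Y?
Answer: 9681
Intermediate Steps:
(s(-39) - 16402) + 26054 = ((-10 - 1*(-39)) - 16402) + 26054 = ((-10 + 39) - 16402) + 26054 = (29 - 16402) + 26054 = -16373 + 26054 = 9681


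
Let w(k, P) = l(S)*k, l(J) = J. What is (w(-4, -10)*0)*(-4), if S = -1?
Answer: 0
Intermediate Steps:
w(k, P) = -k
(w(-4, -10)*0)*(-4) = (-1*(-4)*0)*(-4) = (4*0)*(-4) = 0*(-4) = 0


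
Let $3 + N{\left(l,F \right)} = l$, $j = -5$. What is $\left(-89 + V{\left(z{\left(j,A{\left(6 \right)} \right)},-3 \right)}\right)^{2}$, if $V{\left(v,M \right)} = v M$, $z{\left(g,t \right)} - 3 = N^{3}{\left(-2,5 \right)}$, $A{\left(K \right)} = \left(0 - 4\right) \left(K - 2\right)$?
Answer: $76729$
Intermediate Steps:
$N{\left(l,F \right)} = -3 + l$
$A{\left(K \right)} = 8 - 4 K$ ($A{\left(K \right)} = - 4 \left(-2 + K\right) = 8 - 4 K$)
$z{\left(g,t \right)} = -122$ ($z{\left(g,t \right)} = 3 + \left(-3 - 2\right)^{3} = 3 + \left(-5\right)^{3} = 3 - 125 = -122$)
$V{\left(v,M \right)} = M v$
$\left(-89 + V{\left(z{\left(j,A{\left(6 \right)} \right)},-3 \right)}\right)^{2} = \left(-89 - -366\right)^{2} = \left(-89 + 366\right)^{2} = 277^{2} = 76729$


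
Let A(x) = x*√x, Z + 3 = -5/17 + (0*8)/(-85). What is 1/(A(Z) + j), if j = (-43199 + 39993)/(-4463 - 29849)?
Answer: 19301821012/7385912791999 + 80057307392*I*√238/7385912791999 ≈ 0.0026133 + 0.16722*I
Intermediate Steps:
j = 1603/17156 (j = -3206/(-34312) = -3206*(-1/34312) = 1603/17156 ≈ 0.093437)
Z = -56/17 (Z = -3 + (-5/17 + (0*8)/(-85)) = -3 + (-5*1/17 + 0*(-1/85)) = -3 + (-5/17 + 0) = -3 - 5/17 = -56/17 ≈ -3.2941)
A(x) = x^(3/2)
1/(A(Z) + j) = 1/((-56/17)^(3/2) + 1603/17156) = 1/(-112*I*√238/289 + 1603/17156) = 1/(1603/17156 - 112*I*√238/289)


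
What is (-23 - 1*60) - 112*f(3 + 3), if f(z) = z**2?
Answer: -4115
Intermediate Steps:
(-23 - 1*60) - 112*f(3 + 3) = (-23 - 1*60) - 112*(3 + 3)**2 = (-23 - 60) - 112*6**2 = -83 - 112*36 = -83 - 4032 = -4115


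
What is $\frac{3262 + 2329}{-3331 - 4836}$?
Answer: $- \frac{5591}{8167} \approx -0.68458$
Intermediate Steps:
$\frac{3262 + 2329}{-3331 - 4836} = \frac{5591}{-8167} = 5591 \left(- \frac{1}{8167}\right) = - \frac{5591}{8167}$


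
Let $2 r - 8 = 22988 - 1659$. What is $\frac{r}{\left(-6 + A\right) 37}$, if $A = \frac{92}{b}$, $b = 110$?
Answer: $- \frac{1173535}{21016} \approx -55.84$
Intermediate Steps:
$A = \frac{46}{55}$ ($A = \frac{92}{110} = 92 \cdot \frac{1}{110} = \frac{46}{55} \approx 0.83636$)
$r = \frac{21337}{2}$ ($r = 4 + \frac{22988 - 1659}{2} = 4 + \frac{1}{2} \cdot 21329 = 4 + \frac{21329}{2} = \frac{21337}{2} \approx 10669.0$)
$\frac{r}{\left(-6 + A\right) 37} = \frac{21337}{2 \left(-6 + \frac{46}{55}\right) 37} = \frac{21337}{2 \left(\left(- \frac{284}{55}\right) 37\right)} = \frac{21337}{2 \left(- \frac{10508}{55}\right)} = \frac{21337}{2} \left(- \frac{55}{10508}\right) = - \frac{1173535}{21016}$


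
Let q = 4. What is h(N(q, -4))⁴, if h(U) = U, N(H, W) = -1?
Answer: 1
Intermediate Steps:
h(N(q, -4))⁴ = (-1)⁴ = 1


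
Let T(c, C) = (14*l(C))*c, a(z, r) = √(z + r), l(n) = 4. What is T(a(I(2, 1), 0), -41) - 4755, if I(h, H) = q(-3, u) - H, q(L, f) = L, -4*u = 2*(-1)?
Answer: -4755 + 112*I ≈ -4755.0 + 112.0*I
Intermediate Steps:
u = ½ (u = -(-1)/2 = -¼*(-2) = ½ ≈ 0.50000)
I(h, H) = -3 - H
a(z, r) = √(r + z)
T(c, C) = 56*c (T(c, C) = (14*4)*c = 56*c)
T(a(I(2, 1), 0), -41) - 4755 = 56*√(0 + (-3 - 1*1)) - 4755 = 56*√(0 + (-3 - 1)) - 4755 = 56*√(0 - 4) - 4755 = 56*√(-4) - 4755 = 56*(2*I) - 4755 = 112*I - 4755 = -4755 + 112*I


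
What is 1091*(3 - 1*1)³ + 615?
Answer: 9343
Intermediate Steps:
1091*(3 - 1*1)³ + 615 = 1091*(3 - 1)³ + 615 = 1091*2³ + 615 = 1091*8 + 615 = 8728 + 615 = 9343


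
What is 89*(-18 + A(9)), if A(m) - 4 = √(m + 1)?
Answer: -1246 + 89*√10 ≈ -964.56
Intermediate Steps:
A(m) = 4 + √(1 + m) (A(m) = 4 + √(m + 1) = 4 + √(1 + m))
89*(-18 + A(9)) = 89*(-18 + (4 + √(1 + 9))) = 89*(-18 + (4 + √10)) = 89*(-14 + √10) = -1246 + 89*√10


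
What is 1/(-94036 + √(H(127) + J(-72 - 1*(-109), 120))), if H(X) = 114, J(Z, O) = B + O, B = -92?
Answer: -47018/4421384577 - √142/8842769154 ≈ -1.0636e-5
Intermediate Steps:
J(Z, O) = -92 + O
1/(-94036 + √(H(127) + J(-72 - 1*(-109), 120))) = 1/(-94036 + √(114 + (-92 + 120))) = 1/(-94036 + √(114 + 28)) = 1/(-94036 + √142)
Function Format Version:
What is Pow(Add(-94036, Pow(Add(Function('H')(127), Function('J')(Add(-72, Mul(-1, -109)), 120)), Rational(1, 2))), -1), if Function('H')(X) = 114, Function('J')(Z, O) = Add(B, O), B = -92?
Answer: Add(Rational(-47018, 4421384577), Mul(Rational(-1, 8842769154), Pow(142, Rational(1, 2)))) ≈ -1.0636e-5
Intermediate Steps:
Function('J')(Z, O) = Add(-92, O)
Pow(Add(-94036, Pow(Add(Function('H')(127), Function('J')(Add(-72, Mul(-1, -109)), 120)), Rational(1, 2))), -1) = Pow(Add(-94036, Pow(Add(114, Add(-92, 120)), Rational(1, 2))), -1) = Pow(Add(-94036, Pow(Add(114, 28), Rational(1, 2))), -1) = Pow(Add(-94036, Pow(142, Rational(1, 2))), -1)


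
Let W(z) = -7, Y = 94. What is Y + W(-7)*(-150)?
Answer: 1144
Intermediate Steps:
Y + W(-7)*(-150) = 94 - 7*(-150) = 94 + 1050 = 1144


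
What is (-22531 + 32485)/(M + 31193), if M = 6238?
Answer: 1106/4159 ≈ 0.26593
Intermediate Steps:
(-22531 + 32485)/(M + 31193) = (-22531 + 32485)/(6238 + 31193) = 9954/37431 = 9954*(1/37431) = 1106/4159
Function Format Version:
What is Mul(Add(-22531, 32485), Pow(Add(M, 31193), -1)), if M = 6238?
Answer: Rational(1106, 4159) ≈ 0.26593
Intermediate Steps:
Mul(Add(-22531, 32485), Pow(Add(M, 31193), -1)) = Mul(Add(-22531, 32485), Pow(Add(6238, 31193), -1)) = Mul(9954, Pow(37431, -1)) = Mul(9954, Rational(1, 37431)) = Rational(1106, 4159)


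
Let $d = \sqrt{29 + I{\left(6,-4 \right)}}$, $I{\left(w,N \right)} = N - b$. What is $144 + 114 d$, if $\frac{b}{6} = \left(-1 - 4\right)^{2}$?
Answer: $144 + 570 i \sqrt{5} \approx 144.0 + 1274.6 i$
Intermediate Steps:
$b = 150$ ($b = 6 \left(-1 - 4\right)^{2} = 6 \left(-5\right)^{2} = 6 \cdot 25 = 150$)
$I{\left(w,N \right)} = -150 + N$ ($I{\left(w,N \right)} = N - 150 = -150 + N$)
$d = 5 i \sqrt{5}$ ($d = \sqrt{29 - 154} = \sqrt{-125} = 5 i \sqrt{5} \approx 11.18 i$)
$144 + 114 d = 144 + 114 \cdot 5 i \sqrt{5} = 144 + 570 i \sqrt{5}$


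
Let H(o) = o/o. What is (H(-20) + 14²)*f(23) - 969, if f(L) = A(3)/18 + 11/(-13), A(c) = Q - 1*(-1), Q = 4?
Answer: -252947/234 ≈ -1081.0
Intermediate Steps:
H(o) = 1
A(c) = 5 (A(c) = 4 - 1*(-1) = 4 + 1 = 5)
f(L) = -133/234 (f(L) = 5/18 + 11/(-13) = 5*(1/18) + 11*(-1/13) = 5/18 - 11/13 = -133/234)
(H(-20) + 14²)*f(23) - 969 = (1 + 14²)*(-133/234) - 969 = (1 + 196)*(-133/234) - 969 = 197*(-133/234) - 969 = -26201/234 - 969 = -252947/234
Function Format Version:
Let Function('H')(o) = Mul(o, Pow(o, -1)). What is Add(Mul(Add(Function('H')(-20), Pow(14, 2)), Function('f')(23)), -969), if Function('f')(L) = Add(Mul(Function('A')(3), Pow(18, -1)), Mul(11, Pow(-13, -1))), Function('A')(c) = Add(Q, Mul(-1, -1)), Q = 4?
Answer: Rational(-252947, 234) ≈ -1081.0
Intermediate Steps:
Function('H')(o) = 1
Function('A')(c) = 5 (Function('A')(c) = Add(4, Mul(-1, -1)) = Add(4, 1) = 5)
Function('f')(L) = Rational(-133, 234) (Function('f')(L) = Add(Mul(5, Pow(18, -1)), Mul(11, Pow(-13, -1))) = Add(Mul(5, Rational(1, 18)), Mul(11, Rational(-1, 13))) = Add(Rational(5, 18), Rational(-11, 13)) = Rational(-133, 234))
Add(Mul(Add(Function('H')(-20), Pow(14, 2)), Function('f')(23)), -969) = Add(Mul(Add(1, Pow(14, 2)), Rational(-133, 234)), -969) = Add(Mul(Add(1, 196), Rational(-133, 234)), -969) = Add(Mul(197, Rational(-133, 234)), -969) = Add(Rational(-26201, 234), -969) = Rational(-252947, 234)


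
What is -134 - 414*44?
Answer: -18350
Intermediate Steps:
-134 - 414*44 = -134 - 138*132 = -134 - 18216 = -18350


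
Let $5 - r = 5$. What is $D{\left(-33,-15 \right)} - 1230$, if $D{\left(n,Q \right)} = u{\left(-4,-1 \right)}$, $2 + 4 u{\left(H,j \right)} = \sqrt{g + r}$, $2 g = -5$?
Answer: $- \frac{2461}{2} + \frac{i \sqrt{10}}{8} \approx -1230.5 + 0.39528 i$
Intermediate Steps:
$r = 0$ ($r = 5 - 5 = 0$)
$g = - \frac{5}{2}$ ($g = \frac{1}{2} \left(-5\right) = - \frac{5}{2} \approx -2.5$)
$u{\left(H,j \right)} = - \frac{1}{2} + \frac{i \sqrt{10}}{8}$ ($u{\left(H,j \right)} = - \frac{1}{2} + \frac{\sqrt{- \frac{5}{2} + 0}}{4} = - \frac{1}{2} + \frac{\sqrt{- \frac{5}{2}}}{4} = - \frac{1}{2} + \frac{\frac{1}{2} i \sqrt{10}}{4} = - \frac{1}{2} + \frac{i \sqrt{10}}{8}$)
$D{\left(n,Q \right)} = - \frac{1}{2} + \frac{i \sqrt{10}}{8}$
$D{\left(-33,-15 \right)} - 1230 = \left(- \frac{1}{2} + \frac{i \sqrt{10}}{8}\right) - 1230 = - \frac{2461}{2} + \frac{i \sqrt{10}}{8}$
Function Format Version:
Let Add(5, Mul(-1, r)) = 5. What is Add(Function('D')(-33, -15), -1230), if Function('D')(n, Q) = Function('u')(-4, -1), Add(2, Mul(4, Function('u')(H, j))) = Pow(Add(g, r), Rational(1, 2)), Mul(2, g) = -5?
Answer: Add(Rational(-2461, 2), Mul(Rational(1, 8), I, Pow(10, Rational(1, 2)))) ≈ Add(-1230.5, Mul(0.39528, I))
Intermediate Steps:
r = 0 (r = Add(5, Mul(-1, 5)) = Add(5, -5) = 0)
g = Rational(-5, 2) (g = Mul(Rational(1, 2), -5) = Rational(-5, 2) ≈ -2.5000)
Function('u')(H, j) = Add(Rational(-1, 2), Mul(Rational(1, 8), I, Pow(10, Rational(1, 2)))) (Function('u')(H, j) = Add(Rational(-1, 2), Mul(Rational(1, 4), Pow(Add(Rational(-5, 2), 0), Rational(1, 2)))) = Add(Rational(-1, 2), Mul(Rational(1, 4), Pow(Rational(-5, 2), Rational(1, 2)))) = Add(Rational(-1, 2), Mul(Rational(1, 4), Mul(Rational(1, 2), I, Pow(10, Rational(1, 2))))) = Add(Rational(-1, 2), Mul(Rational(1, 8), I, Pow(10, Rational(1, 2)))))
Function('D')(n, Q) = Add(Rational(-1, 2), Mul(Rational(1, 8), I, Pow(10, Rational(1, 2))))
Add(Function('D')(-33, -15), -1230) = Add(Add(Rational(-1, 2), Mul(Rational(1, 8), I, Pow(10, Rational(1, 2)))), -1230) = Add(Rational(-2461, 2), Mul(Rational(1, 8), I, Pow(10, Rational(1, 2))))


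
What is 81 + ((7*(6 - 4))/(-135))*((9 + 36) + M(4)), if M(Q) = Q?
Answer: 10249/135 ≈ 75.918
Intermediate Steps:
81 + ((7*(6 - 4))/(-135))*((9 + 36) + M(4)) = 81 + ((7*(6 - 4))/(-135))*((9 + 36) + 4) = 81 + ((7*2)*(-1/135))*(45 + 4) = 81 + (14*(-1/135))*49 = 81 - 14/135*49 = 81 - 686/135 = 10249/135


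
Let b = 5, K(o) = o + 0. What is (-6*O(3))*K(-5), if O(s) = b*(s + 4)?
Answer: 1050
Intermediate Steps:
K(o) = o
O(s) = 20 + 5*s (O(s) = 5*(s + 4) = 5*(4 + s) = 20 + 5*s)
(-6*O(3))*K(-5) = -6*(20 + 5*3)*(-5) = -6*(20 + 15)*(-5) = -6*35*(-5) = -210*(-5) = 1050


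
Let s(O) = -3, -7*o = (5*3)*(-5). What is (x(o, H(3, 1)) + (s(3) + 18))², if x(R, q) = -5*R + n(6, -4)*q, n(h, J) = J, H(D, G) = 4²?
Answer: 515524/49 ≈ 10521.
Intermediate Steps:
H(D, G) = 16
o = 75/7 (o = -5*3*(-5)/7 = -15*(-5)/7 = -⅐*(-75) = 75/7 ≈ 10.714)
x(R, q) = -5*R - 4*q
(x(o, H(3, 1)) + (s(3) + 18))² = ((-5*75/7 - 4*16) + (-3 + 18))² = ((-375/7 - 64) + 15)² = (-823/7 + 15)² = (-718/7)² = 515524/49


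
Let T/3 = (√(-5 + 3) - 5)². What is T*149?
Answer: 10281 - 4470*I*√2 ≈ 10281.0 - 6321.5*I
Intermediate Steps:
T = 3*(-5 + I*√2)² (T = 3*(√(-5 + 3) - 5)² = 3*(√(-2) - 5)² = 3*(I*√2 - 5)² = 3*(-5 + I*√2)² ≈ 69.0 - 42.426*I)
T*149 = (69 - 30*I*√2)*149 = 10281 - 4470*I*√2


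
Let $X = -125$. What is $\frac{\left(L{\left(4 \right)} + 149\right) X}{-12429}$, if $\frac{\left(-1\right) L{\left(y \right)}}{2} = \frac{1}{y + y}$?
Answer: $\frac{74375}{49716} \approx 1.496$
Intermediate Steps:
$L{\left(y \right)} = - \frac{1}{y}$ ($L{\left(y \right)} = - \frac{2}{y + y} = - \frac{2}{2 y} = - 2 \frac{1}{2 y} = - \frac{1}{y}$)
$\frac{\left(L{\left(4 \right)} + 149\right) X}{-12429} = \frac{\left(- \frac{1}{4} + 149\right) \left(-125\right)}{-12429} = \left(\left(-1\right) \frac{1}{4} + 149\right) \left(-125\right) \left(- \frac{1}{12429}\right) = \left(- \frac{1}{4} + 149\right) \left(-125\right) \left(- \frac{1}{12429}\right) = \frac{595}{4} \left(-125\right) \left(- \frac{1}{12429}\right) = \left(- \frac{74375}{4}\right) \left(- \frac{1}{12429}\right) = \frac{74375}{49716}$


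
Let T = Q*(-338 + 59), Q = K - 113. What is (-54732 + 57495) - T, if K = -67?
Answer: -47457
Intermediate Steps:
Q = -180 (Q = -67 - 113 = -180)
T = 50220 (T = -180*(-338 + 59) = -180*(-279) = 50220)
(-54732 + 57495) - T = (-54732 + 57495) - 1*50220 = 2763 - 50220 = -47457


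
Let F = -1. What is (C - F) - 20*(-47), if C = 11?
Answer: 952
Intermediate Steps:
(C - F) - 20*(-47) = (11 - 1*(-1)) - 20*(-47) = (11 + 1) + 940 = 12 + 940 = 952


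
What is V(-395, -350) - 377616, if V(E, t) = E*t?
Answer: -239366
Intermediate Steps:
V(-395, -350) - 377616 = -395*(-350) - 377616 = 138250 - 377616 = -239366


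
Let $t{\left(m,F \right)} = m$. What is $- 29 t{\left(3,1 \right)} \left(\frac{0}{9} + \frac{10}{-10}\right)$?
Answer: $87$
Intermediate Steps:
$- 29 t{\left(3,1 \right)} \left(\frac{0}{9} + \frac{10}{-10}\right) = \left(-29\right) 3 \left(\frac{0}{9} + \frac{10}{-10}\right) = - 87 \left(0 \cdot \frac{1}{9} + 10 \left(- \frac{1}{10}\right)\right) = - 87 \left(0 - 1\right) = \left(-87\right) \left(-1\right) = 87$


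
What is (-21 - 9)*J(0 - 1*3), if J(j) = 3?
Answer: -90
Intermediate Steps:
(-21 - 9)*J(0 - 1*3) = (-21 - 9)*3 = -30*3 = -90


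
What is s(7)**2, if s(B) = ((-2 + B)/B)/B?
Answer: 25/2401 ≈ 0.010412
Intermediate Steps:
s(B) = (-2 + B)/B**2 (s(B) = ((-2 + B)/B)/B = (-2 + B)/B**2)
s(7)**2 = ((-2 + 7)/7**2)**2 = ((1/49)*5)**2 = (5/49)**2 = 25/2401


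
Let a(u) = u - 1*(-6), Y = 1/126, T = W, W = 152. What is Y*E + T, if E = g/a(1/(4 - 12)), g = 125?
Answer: 450572/2961 ≈ 152.17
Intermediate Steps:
T = 152
Y = 1/126 ≈ 0.0079365
a(u) = 6 + u (a(u) = u + 6 = 6 + u)
E = 1000/47 (E = 125/(6 + 1/(4 - 12)) = 125/(6 + 1/(-8)) = 125/(6 - 1/8) = 125/(47/8) = 125*(8/47) = 1000/47 ≈ 21.277)
Y*E + T = (1/126)*(1000/47) + 152 = 500/2961 + 152 = 450572/2961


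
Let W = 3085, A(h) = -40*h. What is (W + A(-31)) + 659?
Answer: 4984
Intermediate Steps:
(W + A(-31)) + 659 = (3085 - 40*(-31)) + 659 = (3085 + 1240) + 659 = 4325 + 659 = 4984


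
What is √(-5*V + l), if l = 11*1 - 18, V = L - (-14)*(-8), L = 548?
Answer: 27*I*√3 ≈ 46.765*I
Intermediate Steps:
V = 436 (V = 548 - (-14)*(-8) = 548 - 1*112 = 548 - 112 = 436)
l = -7 (l = 11 - 18 = -7)
√(-5*V + l) = √(-5*436 - 7) = √(-2180 - 7) = √(-2187) = 27*I*√3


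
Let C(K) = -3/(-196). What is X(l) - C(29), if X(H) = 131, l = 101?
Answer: 25673/196 ≈ 130.98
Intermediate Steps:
C(K) = 3/196 (C(K) = -3*(-1/196) = 3/196)
X(l) - C(29) = 131 - 1*3/196 = 131 - 3/196 = 25673/196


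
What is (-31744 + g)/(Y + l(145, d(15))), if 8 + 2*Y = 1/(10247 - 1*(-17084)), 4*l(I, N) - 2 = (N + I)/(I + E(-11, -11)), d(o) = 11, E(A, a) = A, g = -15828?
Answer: 174225504488/11752263 ≈ 14825.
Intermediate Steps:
l(I, N) = 1/2 + (I + N)/(4*(-11 + I)) (l(I, N) = 1/2 + ((N + I)/(I - 11))/4 = 1/2 + ((I + N)/(-11 + I))/4 = 1/2 + (I + N)/(4*(-11 + I)))
Y = -218647/54662 (Y = -4 + 1/(2*(10247 - 1*(-17084))) = -4 + 1/(2*(10247 + 17084)) = -4 + (1/2)/27331 = -4 + (1/2)*(1/27331) = -4 + 1/54662 = -218647/54662 ≈ -4.0000)
(-31744 + g)/(Y + l(145, d(15))) = (-31744 - 15828)/(-218647/54662 + (-22 + 11 + 3*145)/(4*(-11 + 145))) = -47572/(-218647/54662 + (1/4)*(-22 + 11 + 435)/134) = -47572/(-218647/54662 + (1/4)*(1/134)*424) = -47572/(-218647/54662 + 53/67) = -47572/(-11752263/3662354) = -47572*(-3662354/11752263) = 174225504488/11752263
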